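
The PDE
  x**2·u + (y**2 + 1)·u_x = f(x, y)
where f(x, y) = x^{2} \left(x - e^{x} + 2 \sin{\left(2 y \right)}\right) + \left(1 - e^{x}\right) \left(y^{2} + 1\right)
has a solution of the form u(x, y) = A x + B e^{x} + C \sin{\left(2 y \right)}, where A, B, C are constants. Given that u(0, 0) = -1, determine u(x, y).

Answer: u(x, y) = x - e^{x} + 2 \sin{\left(2 y \right)}

Derivation:
Substitute the ansatz u = A x + B e^{x} + C \sin{\left(2 y \right)} into the left-hand side.
Derivatives of the ansatz:
  u_x = A + B e^{x}
Term by term:
  x**2·u = A x^{3} + B x^{2} e^{x} + C x^{2} \sin{\left(2 y \right)}
  (y**2 + 1)·u_x = A y^{2} + A + B y^{2} e^{x} + B e^{x}
So the left-hand side equals
  A x^{3} + A y^{2} + A + B x^{2} e^{x} + B y^{2} e^{x} + B e^{x} + C x^{2} \sin{\left(2 y \right)}
This must equal f(x, y) identically; expanded, f = x^{3} - x^{2} e^{x} + 2 x^{2} \sin{\left(2 y \right)} - y^{2} e^{x} + y^{2} - e^{x} + 1.
Matching coefficients of the independent functions:
  [constant term, x^{3}, y^{2}]:  A = 1
  [x^{2} e^{x}, y^{2} e^{x}, e^{x}]:  B = -1
  [x^{2} \sin{\left(2 y \right)}]:  C = 2
Solving: A = 1, B = -1, C = 2.
Check against the point condition:
  u(0, 0) = -1  ⟹  B = -1  ✓
Hence u(x, y) = x - e^{x} + 2 \sin{\left(2 y \right)}.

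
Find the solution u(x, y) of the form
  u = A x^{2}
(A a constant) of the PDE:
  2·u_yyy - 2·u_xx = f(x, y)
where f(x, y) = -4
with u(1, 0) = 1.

Answer: u(x, y) = x^{2}

Derivation:
Substitute the ansatz u = A x^{2} into the left-hand side.
Derivatives of the ansatz:
  u_yyy = 0
  u_xx = 2 A
Term by term:
  2·u_yyy = 0
  -2·u_xx = - 4 A
So the left-hand side equals
  - 4 A
This must equal f(x, y) = -4 identically.
Matching coefficients of the independent functions:
  [constant term]:  - 4 A = -4
Solving: A = 1.
Check against the point condition:
  u(1, 0) = 1  ⟹  A = 1  ✓
Hence u(x, y) = x^{2}.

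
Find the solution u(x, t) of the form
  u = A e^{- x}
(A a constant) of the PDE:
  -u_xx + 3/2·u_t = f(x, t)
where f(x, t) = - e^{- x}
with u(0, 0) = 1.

Answer: u(x, t) = e^{- x}

Derivation:
Substitute the ansatz u = A e^{- x} into the left-hand side.
Derivatives of the ansatz:
  u_xx = A e^{- x}
  u_t = 0
Term by term:
  -u_xx = - A e^{- x}
  3/2·u_t = 0
So the left-hand side equals
  - A e^{- x}
This must equal f(x, t) = - e^{- x} identically.
Matching coefficients of the independent functions:
  [e^{- x}]:  - A = -1
Solving: A = 1.
Check against the point condition:
  u(0, 0) = 1  ⟹  A = 1  ✓
Hence u(x, t) = e^{- x}.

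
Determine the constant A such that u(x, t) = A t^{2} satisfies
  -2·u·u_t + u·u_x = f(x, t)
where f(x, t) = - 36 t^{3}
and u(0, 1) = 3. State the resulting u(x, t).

Answer: u(x, t) = 3 t^{2}

Derivation:
Substitute the ansatz u = A t^{2} into the left-hand side.
Derivatives of the ansatz:
  u_t = 2 A t
  u_x = 0
Term by term:
  -2·u·u_t = - 4 A^{2} t^{3}
  u·u_x = 0
So the left-hand side equals
  - 4 A^{2} t^{3}
This must equal f(x, t) = - 36 t^{3} identically.
Matching coefficients of the independent functions:
  [t^{3}]:  - 4 A^{2} = -36
These equations allow (A) = (-3) or (3).
Impose the point condition(s):
  u(0, 1) = 3  ⟹  A = 3
Only A = 3 satisfies everything.
Hence u(x, t) = 3 t^{2}.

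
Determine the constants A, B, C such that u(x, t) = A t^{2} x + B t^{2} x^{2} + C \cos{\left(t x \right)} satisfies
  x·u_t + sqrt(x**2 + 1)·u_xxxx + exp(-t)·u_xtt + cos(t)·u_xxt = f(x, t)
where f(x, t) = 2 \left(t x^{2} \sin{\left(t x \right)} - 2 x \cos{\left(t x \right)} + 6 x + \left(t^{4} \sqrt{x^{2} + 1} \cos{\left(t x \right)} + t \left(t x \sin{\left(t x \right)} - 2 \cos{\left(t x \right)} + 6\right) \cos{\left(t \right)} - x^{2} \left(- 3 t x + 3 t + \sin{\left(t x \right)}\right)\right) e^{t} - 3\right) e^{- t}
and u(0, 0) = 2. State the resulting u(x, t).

Answer: u(x, t) = 3 t^{2} x^{2} - 3 t^{2} x + 2 \cos{\left(t x \right)}

Derivation:
Substitute the ansatz u = A t^{2} x + B t^{2} x^{2} + C \cos{\left(t x \right)} into the left-hand side.
Derivatives of the ansatz:
  u_t = 2 A t x + 2 B t x^{2} - C x \sin{\left(t x \right)}
  u_xxxx = C t^{4} \cos{\left(t x \right)}
  u_xtt = 2 A + 4 B x + C t x^{2} \sin{\left(t x \right)} - 2 C x \cos{\left(t x \right)}
  u_xxt = 4 B t + C t^{2} x \sin{\left(t x \right)} - 2 C t \cos{\left(t x \right)}
Term by term:
  x·u_t = 2 A t x^{2} + 2 B t x^{3} - C x^{2} \sin{\left(t x \right)}
  sqrt(x**2 + 1)·u_xxxx = C t^{4} \sqrt{x^{2} + 1} \cos{\left(t x \right)}
  exp(-t)·u_xtt = 2 A e^{- t} + 4 B x e^{- t} + C t x^{2} e^{- t} \sin{\left(t x \right)} - 2 C x e^{- t} \cos{\left(t x \right)}
  cos(t)·u_xxt = 4 B t \cos{\left(t \right)} + C t^{2} x \sin{\left(t x \right)} \cos{\left(t \right)} - 2 C t \cos{\left(t \right)} \cos{\left(t x \right)}
So the left-hand side equals
  2 A t x^{2} + 2 A e^{- t} + 2 B t x^{3} + 4 B t \cos{\left(t \right)} + 4 B x e^{- t} + C t^{4} \sqrt{x^{2} + 1} \cos{\left(t x \right)} + C t^{2} x \sin{\left(t x \right)} \cos{\left(t \right)} + C t x^{2} e^{- t} \sin{\left(t x \right)} - 2 C t \cos{\left(t \right)} \cos{\left(t x \right)} - C x^{2} \sin{\left(t x \right)} - 2 C x e^{- t} \cos{\left(t x \right)}
This must equal f(x, t) identically; expanded, f = 2 t^{4} \sqrt{x^{2} + 1} \cos{\left(t x \right)} + 2 t^{2} x \sin{\left(t x \right)} \cos{\left(t \right)} + 6 t x^{3} - 6 t x^{2} + 2 t x^{2} e^{- t} \sin{\left(t x \right)} - 4 t \cos{\left(t \right)} \cos{\left(t x \right)} + 12 t \cos{\left(t \right)} - 2 x^{2} \sin{\left(t x \right)} - 4 x e^{- t} \cos{\left(t x \right)} + 12 x e^{- t} - 6 e^{- t}.
Matching coefficients of the independent functions:
  [t x^{2}, e^{- t}]:  2 A = -6
  [t x^{3}]:  2 B = 6
  [t \cos{\left(t \right)}, x e^{- t}]:  4 B = 12
  [x^{2} \sin{\left(t x \right)}]:  - C = -2
  [t \cos{\left(t \right)} \cos{\left(t x \right)}, x e^{- t} \cos{\left(t x \right)}]:  - 2 C = -4
  [t^{4} \sqrt{x^{2} + 1} \cos{\left(t x \right)}, t x^{2} e^{- t} \sin{\left(t x \right)}, t^{2} x \sin{\left(t x \right)} \cos{\left(t \right)}]:  C = 2
Solving: A = -3, B = 3, C = 2.
Check against the point condition:
  u(0, 0) = 2  ⟹  C = 2  ✓
Hence u(x, t) = 3 t^{2} x^{2} - 3 t^{2} x + 2 \cos{\left(t x \right)}.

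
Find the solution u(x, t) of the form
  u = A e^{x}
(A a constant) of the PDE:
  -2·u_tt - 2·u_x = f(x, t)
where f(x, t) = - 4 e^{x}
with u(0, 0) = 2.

Substitute the ansatz u = A e^{x} into the left-hand side.
Derivatives of the ansatz:
  u_tt = 0
  u_x = A e^{x}
Term by term:
  -2·u_tt = 0
  -2·u_x = - 2 A e^{x}
So the left-hand side equals
  - 2 A e^{x}
This must equal f(x, t) = - 4 e^{x} identically.
Matching coefficients of the independent functions:
  [e^{x}]:  - 2 A = -4
Solving: A = 2.
Check against the point condition:
  u(0, 0) = 2  ⟹  A = 2  ✓
Hence u(x, t) = 2 e^{x}.

Answer: u(x, t) = 2 e^{x}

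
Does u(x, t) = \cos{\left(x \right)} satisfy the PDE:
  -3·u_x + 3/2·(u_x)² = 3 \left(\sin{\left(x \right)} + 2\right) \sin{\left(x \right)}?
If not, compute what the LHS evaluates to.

Evaluate each term of the left-hand side for u = \cos{\left(x \right)}.
Derivatives:
  u_x = - \sin{\left(x \right)}
Terms:
  -3·u_x = 3 \sin{\left(x \right)}
  3/2·(u_x)² = \frac{3 \sin^{2}{\left(x \right)}}{2}
Sum: LHS = \frac{3 \left(\sin{\left(x \right)} + 2\right) \sin{\left(x \right)}}{2}
Given right-hand side: 3 \left(\sin{\left(x \right)} + 2\right) \sin{\left(x \right)}. Difference LHS − RHS = - \frac{3 \left(\sin{\left(x \right)} + 2\right) \sin{\left(x \right)}}{2} ≠ 0, so u is not a solution.

Answer: No, the LHS evaluates to \frac{3 \left(\sin{\left(x \right)} + 2\right) \sin{\left(x \right)}}{2}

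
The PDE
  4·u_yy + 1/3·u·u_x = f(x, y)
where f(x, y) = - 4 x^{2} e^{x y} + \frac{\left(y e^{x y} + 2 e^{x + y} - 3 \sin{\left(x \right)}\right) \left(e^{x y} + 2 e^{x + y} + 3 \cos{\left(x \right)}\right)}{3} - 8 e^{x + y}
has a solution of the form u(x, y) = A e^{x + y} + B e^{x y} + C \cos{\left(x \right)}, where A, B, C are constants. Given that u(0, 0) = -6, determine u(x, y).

Substitute the ansatz u = A e^{x + y} + B e^{x y} + C \cos{\left(x \right)} into the left-hand side.
Derivatives of the ansatz:
  u_yy = A e^{x} e^{y} + B x^{2} e^{x y}
  u_x = A e^{x} e^{y} + B y e^{x y} - C \sin{\left(x \right)}
Term by term:
  4·u_yy = 4 A e^{x} e^{y} + 4 B x^{2} e^{x y}
  1/3·u·u_x = \frac{A^{2} e^{2 x} e^{2 y}}{3} + \frac{A B y e^{x} e^{y} e^{x y}}{3} + \frac{A B e^{x} e^{y} e^{x y}}{3} - \frac{A C e^{x} e^{y} \sin{\left(x \right)}}{3} + \frac{A C e^{x} e^{y} \cos{\left(x \right)}}{3} + \frac{B^{2} y e^{2 x y}}{3} + \frac{B C y e^{x y} \cos{\left(x \right)}}{3} - \frac{B C e^{x y} \sin{\left(x \right)}}{3} - \frac{C^{2} \sin{\left(x \right)} \cos{\left(x \right)}}{3}
So the left-hand side equals
  \frac{A^{2} e^{2 x} e^{2 y}}{3} + \frac{A B y e^{x} e^{y} e^{x y}}{3} + \frac{A B e^{x} e^{y} e^{x y}}{3} - \frac{A C e^{x} e^{y} \sin{\left(x \right)}}{3} + \frac{A C e^{x} e^{y} \cos{\left(x \right)}}{3} + 4 A e^{x} e^{y} + \frac{B^{2} y e^{2 x y}}{3} + \frac{B C y e^{x y} \cos{\left(x \right)}}{3} - \frac{B C e^{x y} \sin{\left(x \right)}}{3} + 4 B x^{2} e^{x y} - \frac{C^{2} \sin{\left(x \right)} \cos{\left(x \right)}}{3}
This must equal f(x, y) identically; expanded, f = - 4 x^{2} e^{x y} + \frac{2 y e^{x} e^{y} e^{x y}}{3} + \frac{y e^{2 x y}}{3} + y e^{x y} \cos{\left(x \right)} + \frac{4 e^{2 x} e^{2 y}}{3} + \frac{2 e^{x} e^{y} e^{x y}}{3} - 2 e^{x} e^{y} \sin{\left(x \right)} + 2 e^{x} e^{y} \cos{\left(x \right)} - 8 e^{x} e^{y} - e^{x y} \sin{\left(x \right)} - 3 \sin{\left(x \right)} \cos{\left(x \right)}.
Matching coefficients of the independent functions:
  [x^{2} e^{x y}]:  4 B = -4
  [y e^{2 x y}]:  \frac{B^{2}}{3} = \frac{1}{3}
  [e^{x} e^{y}]:  4 A = -8
  [e^{2 x} e^{2 y}]:  \frac{A^{2}}{3} = \frac{4}{3}
  [e^{x y} \sin{\left(x \right)}]:  - \frac{B C}{3} = -1
  [\sin{\left(x \right)} \cos{\left(x \right)}]:  - \frac{C^{2}}{3} = -3
  [y e^{x y} \cos{\left(x \right)}]:  \frac{B C}{3} = 1
  [e^{x} e^{y} e^{x y}, y e^{x} e^{y} e^{x y}]:  \frac{A B}{3} = \frac{2}{3}
  [e^{x} e^{y} \sin{\left(x \right)}]:  - \frac{A C}{3} = -2
  [e^{x} e^{y} \cos{\left(x \right)}]:  \frac{A C}{3} = 2
Solving: A = -2, B = -1, C = -3.
Check against the point condition:
  u(0, 0) = -6  ⟹  A + B + C = -6  ✓
Hence u(x, y) = - e^{x y} - 2 e^{x + y} - 3 \cos{\left(x \right)}.

Answer: u(x, y) = - e^{x y} - 2 e^{x + y} - 3 \cos{\left(x \right)}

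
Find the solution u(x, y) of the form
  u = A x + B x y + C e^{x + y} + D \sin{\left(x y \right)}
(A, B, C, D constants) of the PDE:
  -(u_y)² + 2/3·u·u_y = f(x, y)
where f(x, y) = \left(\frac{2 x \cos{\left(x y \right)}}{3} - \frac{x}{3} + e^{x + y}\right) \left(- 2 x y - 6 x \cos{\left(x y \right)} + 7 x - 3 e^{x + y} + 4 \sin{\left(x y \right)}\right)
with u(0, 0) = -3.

Substitute the ansatz u = A x + B x y + C e^{x + y} + D \sin{\left(x y \right)} into the left-hand side.
Derivatives of the ansatz:
  u_y = B x + C e^{x} e^{y} + D x \cos{\left(x y \right)}
Term by term:
  -(u_y)² = - B^{2} x^{2} - 2 B C x e^{x} e^{y} - 2 B D x^{2} \cos{\left(x y \right)} - C^{2} e^{2 x} e^{2 y} - 2 C D x e^{x} e^{y} \cos{\left(x y \right)} - D^{2} x^{2} \cos^{2}{\left(x y \right)}
  2/3·u·u_y = \frac{2 A B x^{2}}{3} + \frac{2 A C x e^{x} e^{y}}{3} + \frac{2 A D x^{2} \cos{\left(x y \right)}}{3} + \frac{2 B^{2} x^{2} y}{3} + \frac{2 B C x y e^{x} e^{y}}{3} + \frac{2 B C x e^{x} e^{y}}{3} + \frac{2 B D x^{2} y \cos{\left(x y \right)}}{3} + \frac{2 B D x \sin{\left(x y \right)}}{3} + \frac{2 C^{2} e^{2 x} e^{2 y}}{3} + \frac{2 C D x e^{x} e^{y} \cos{\left(x y \right)}}{3} + \frac{2 C D e^{x} e^{y} \sin{\left(x y \right)}}{3} + \frac{2 D^{2} x \sin{\left(x y \right)} \cos{\left(x y \right)}}{3}
So the left-hand side equals
  \frac{2 A B x^{2}}{3} + \frac{2 A C x e^{x} e^{y}}{3} + \frac{2 A D x^{2} \cos{\left(x y \right)}}{3} + \frac{2 B^{2} x^{2} y}{3} - B^{2} x^{2} + \frac{2 B C x y e^{x} e^{y}}{3} - \frac{4 B C x e^{x} e^{y}}{3} + \frac{2 B D x^{2} y \cos{\left(x y \right)}}{3} - 2 B D x^{2} \cos{\left(x y \right)} + \frac{2 B D x \sin{\left(x y \right)}}{3} - \frac{C^{2} e^{2 x} e^{2 y}}{3} - \frac{4 C D x e^{x} e^{y} \cos{\left(x y \right)}}{3} + \frac{2 C D e^{x} e^{y} \sin{\left(x y \right)}}{3} - D^{2} x^{2} \cos^{2}{\left(x y \right)} + \frac{2 D^{2} x \sin{\left(x y \right)} \cos{\left(x y \right)}}{3}
This must equal f(x, y) identically; expanded, f = - \frac{4 x^{2} y \cos{\left(x y \right)}}{3} + \frac{2 x^{2} y}{3} - 4 x^{2} \cos^{2}{\left(x y \right)} + \frac{20 x^{2} \cos{\left(x y \right)}}{3} - \frac{7 x^{2}}{3} - 2 x y e^{x} e^{y} - 8 x e^{x} e^{y} \cos{\left(x y \right)} + 8 x e^{x} e^{y} + \frac{8 x \sin{\left(x y \right)} \cos{\left(x y \right)}}{3} - \frac{4 x \sin{\left(x y \right)}}{3} - 3 e^{2 x} e^{2 y} + 4 e^{x} e^{y} \sin{\left(x y \right)}.
Matching coefficients of the independent functions:
  [x^{2}]:  \frac{2 A B}{3} - B^{2} = - \frac{7}{3}
  [x \sin{\left(x y \right)}, x^{2} y \cos{\left(x y \right)}]:  \frac{2 B D}{3} = - \frac{4}{3}
  [x^{2} y]:  \frac{2 B^{2}}{3} = \frac{2}{3}
  [x^{2} \cos{\left(x y \right)}]:  \frac{2 A D}{3} - 2 B D = \frac{20}{3}
  [x^{2} \cos^{2}{\left(x y \right)}]:  - D^{2} = -4
  [e^{2 x} e^{2 y}]:  - \frac{C^{2}}{3} = -3
  [x e^{x} e^{y}]:  \frac{2 A C}{3} - \frac{4 B C}{3} = 8
  [x \sin{\left(x y \right)} \cos{\left(x y \right)}]:  \frac{2 D^{2}}{3} = \frac{8}{3}
  [e^{x} e^{y} \sin{\left(x y \right)}]:  \frac{2 C D}{3} = 4
  [x y e^{x} e^{y}]:  \frac{2 B C}{3} = -2
  [x e^{x} e^{y} \cos{\left(x y \right)}]:  - \frac{4 C D}{3} = -8
These equations allow (A, B, C, D) = (-2, 1, -3, -2) or (2, -1, 3, 2).
Impose the point condition(s):
  u(0, 0) = -3  ⟹  C = -3
Only A = -2, B = 1, C = -3, D = -2 satisfies everything.
Hence u(x, y) = x y - 2 x - 3 e^{x + y} - 2 \sin{\left(x y \right)}.

Answer: u(x, y) = x y - 2 x - 3 e^{x + y} - 2 \sin{\left(x y \right)}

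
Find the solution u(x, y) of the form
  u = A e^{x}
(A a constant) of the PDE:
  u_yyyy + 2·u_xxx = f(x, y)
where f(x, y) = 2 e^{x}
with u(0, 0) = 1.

Substitute the ansatz u = A e^{x} into the left-hand side.
Derivatives of the ansatz:
  u_yyyy = 0
  u_xxx = A e^{x}
Term by term:
  u_yyyy = 0
  2·u_xxx = 2 A e^{x}
So the left-hand side equals
  2 A e^{x}
This must equal f(x, y) = 2 e^{x} identically.
Matching coefficients of the independent functions:
  [e^{x}]:  2 A = 2
Solving: A = 1.
Check against the point condition:
  u(0, 0) = 1  ⟹  A = 1  ✓
Hence u(x, y) = e^{x}.

Answer: u(x, y) = e^{x}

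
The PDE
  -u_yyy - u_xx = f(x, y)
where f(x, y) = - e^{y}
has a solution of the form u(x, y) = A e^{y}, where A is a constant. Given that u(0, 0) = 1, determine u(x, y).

Answer: u(x, y) = e^{y}

Derivation:
Substitute the ansatz u = A e^{y} into the left-hand side.
Derivatives of the ansatz:
  u_yyy = A e^{y}
  u_xx = 0
Term by term:
  -u_yyy = - A e^{y}
  -u_xx = 0
So the left-hand side equals
  - A e^{y}
This must equal f(x, y) = - e^{y} identically.
Matching coefficients of the independent functions:
  [e^{y}]:  - A = -1
Solving: A = 1.
Check against the point condition:
  u(0, 0) = 1  ⟹  A = 1  ✓
Hence u(x, y) = e^{y}.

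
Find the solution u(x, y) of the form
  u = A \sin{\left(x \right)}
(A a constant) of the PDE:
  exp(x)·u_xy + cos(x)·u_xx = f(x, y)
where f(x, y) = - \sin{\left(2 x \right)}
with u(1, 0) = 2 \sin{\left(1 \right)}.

Substitute the ansatz u = A \sin{\left(x \right)} into the left-hand side.
Derivatives of the ansatz:
  u_xy = 0
  u_xx = - A \sin{\left(x \right)}
Term by term:
  exp(x)·u_xy = 0
  cos(x)·u_xx = - A \sin{\left(x \right)} \cos{\left(x \right)}
So the left-hand side equals
  - A \sin{\left(x \right)} \cos{\left(x \right)}
This must equal f(x, y) identically; expanded, f = - 2 \sin{\left(x \right)} \cos{\left(x \right)}.
Matching coefficients of the independent functions:
  [\sin{\left(x \right)} \cos{\left(x \right)}]:  - A = -2
Solving: A = 2.
Check against the point condition:
  u(1, 0) = 2 \sin{\left(1 \right)}  ⟹  A \sin{\left(1 \right)} = 2 \sin{\left(1 \right)}  ✓
Hence u(x, y) = 2 \sin{\left(x \right)}.

Answer: u(x, y) = 2 \sin{\left(x \right)}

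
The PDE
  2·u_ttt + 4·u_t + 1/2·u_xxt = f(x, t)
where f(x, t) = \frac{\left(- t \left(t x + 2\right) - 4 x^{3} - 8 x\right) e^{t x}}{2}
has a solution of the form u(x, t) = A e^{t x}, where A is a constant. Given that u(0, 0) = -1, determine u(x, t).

Substitute the ansatz u = A e^{t x} into the left-hand side.
Derivatives of the ansatz:
  u_ttt = A x^{3} e^{t x}
  u_t = A x e^{t x}
  u_xxt = A t^{2} x e^{t x} + 2 A t e^{t x}
Term by term:
  2·u_ttt = 2 A x^{3} e^{t x}
  4·u_t = 4 A x e^{t x}
  1/2·u_xxt = \frac{A t^{2} x e^{t x}}{2} + A t e^{t x}
So the left-hand side equals
  \frac{A t^{2} x e^{t x}}{2} + A t e^{t x} + 2 A x^{3} e^{t x} + 4 A x e^{t x}
This must equal f(x, t) identically; expanded, f = - \frac{t^{2} x e^{t x}}{2} - t e^{t x} - 2 x^{3} e^{t x} - 4 x e^{t x}.
Matching coefficients of the independent functions:
  [t e^{t x}]:  A = -1
  [x e^{t x}]:  4 A = -4
  [x^{3} e^{t x}]:  2 A = -2
  [t^{2} x e^{t x}]:  \frac{A}{2} = - \frac{1}{2}
Solving: A = -1.
Check against the point condition:
  u(0, 0) = -1  ⟹  A = -1  ✓
Hence u(x, t) = - e^{t x}.

Answer: u(x, t) = - e^{t x}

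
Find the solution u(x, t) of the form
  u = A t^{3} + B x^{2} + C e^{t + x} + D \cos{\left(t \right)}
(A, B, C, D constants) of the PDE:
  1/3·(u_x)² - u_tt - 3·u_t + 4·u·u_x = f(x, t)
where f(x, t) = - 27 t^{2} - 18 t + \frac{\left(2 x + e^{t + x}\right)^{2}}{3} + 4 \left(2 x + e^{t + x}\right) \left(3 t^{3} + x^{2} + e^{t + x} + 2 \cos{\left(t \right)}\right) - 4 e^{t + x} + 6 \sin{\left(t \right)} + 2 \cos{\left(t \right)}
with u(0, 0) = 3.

Answer: u(x, t) = 3 t^{3} + x^{2} + e^{t + x} + 2 \cos{\left(t \right)}

Derivation:
Substitute the ansatz u = A t^{3} + B x^{2} + C e^{t + x} + D \cos{\left(t \right)} into the left-hand side.
Derivatives of the ansatz:
  u_x = 2 B x + C e^{t} e^{x}
  u_tt = 6 A t + C e^{t} e^{x} - D \cos{\left(t \right)}
  u_t = 3 A t^{2} + C e^{t} e^{x} - D \sin{\left(t \right)}
Term by term:
  1/3·(u_x)² = \frac{4 B^{2} x^{2}}{3} + \frac{4 B C x e^{t} e^{x}}{3} + \frac{C^{2} e^{2 t} e^{2 x}}{3}
  -u_tt = - 6 A t - C e^{t} e^{x} + D \cos{\left(t \right)}
  -3·u_t = - 9 A t^{2} - 3 C e^{t} e^{x} + 3 D \sin{\left(t \right)}
  4·u·u_x = 8 A B t^{3} x + 4 A C t^{3} e^{t} e^{x} + 8 B^{2} x^{3} + 4 B C x^{2} e^{t} e^{x} + 8 B C x e^{t} e^{x} + 8 B D x \cos{\left(t \right)} + 4 C^{2} e^{2 t} e^{2 x} + 4 C D e^{t} e^{x} \cos{\left(t \right)}
So the left-hand side equals
  8 A B t^{3} x + 4 A C t^{3} e^{t} e^{x} - 9 A t^{2} - 6 A t + 8 B^{2} x^{3} + \frac{4 B^{2} x^{2}}{3} + 4 B C x^{2} e^{t} e^{x} + \frac{28 B C x e^{t} e^{x}}{3} + 8 B D x \cos{\left(t \right)} + \frac{13 C^{2} e^{2 t} e^{2 x}}{3} + 4 C D e^{t} e^{x} \cos{\left(t \right)} - 4 C e^{t} e^{x} + 3 D \sin{\left(t \right)} + D \cos{\left(t \right)}
This must equal f(x, t) identically; expanded, f = 24 t^{3} x + 12 t^{3} e^{t} e^{x} - 27 t^{2} - 18 t + 8 x^{3} + 4 x^{2} e^{t} e^{x} + \frac{4 x^{2}}{3} + \frac{28 x e^{t} e^{x}}{3} + 16 x \cos{\left(t \right)} + \frac{13 e^{2 t} e^{2 x}}{3} + 8 e^{t} e^{x} \cos{\left(t \right)} - 4 e^{t} e^{x} + 6 \sin{\left(t \right)} + 2 \cos{\left(t \right)}.
Matching coefficients of the independent functions:
  [t]:  - 6 A = -18
  [t^{2}]:  - 9 A = -27
  [x^{2}]:  \frac{4 B^{2}}{3} = \frac{4}{3}
  [x^{3}]:  8 B^{2} = 8
  [t^{3} x]:  8 A B = 24
  [x \cos{\left(t \right)}]:  8 B D = 16
  [e^{t} e^{x}]:  - 4 C = -4
  [e^{2 t} e^{2 x}]:  \frac{13 C^{2}}{3} = \frac{13}{3}
  [t^{3} e^{t} e^{x}]:  4 A C = 12
  [x e^{t} e^{x}]:  \frac{28 B C}{3} = \frac{28}{3}
  [x^{2} e^{t} e^{x}]:  4 B C = 4
  [e^{t} e^{x} \cos{\left(t \right)}]:  4 C D = 8
  [\sin{\left(t \right)}]:  3 D = 6
  [\cos{\left(t \right)}]:  D = 2
Solving: A = 3, B = 1, C = 1, D = 2.
Check against the point condition:
  u(0, 0) = 3  ⟹  C + D = 3  ✓
Hence u(x, t) = 3 t^{3} + x^{2} + e^{t + x} + 2 \cos{\left(t \right)}.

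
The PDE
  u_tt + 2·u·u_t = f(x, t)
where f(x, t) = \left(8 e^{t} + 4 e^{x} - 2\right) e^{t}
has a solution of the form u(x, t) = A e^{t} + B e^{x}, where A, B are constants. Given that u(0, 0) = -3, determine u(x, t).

Substitute the ansatz u = A e^{t} + B e^{x} into the left-hand side.
Derivatives of the ansatz:
  u_tt = A e^{t}
  u_t = A e^{t}
Term by term:
  u_tt = A e^{t}
  2·u·u_t = 2 A^{2} e^{2 t} + 2 A B e^{t} e^{x}
So the left-hand side equals
  2 A^{2} e^{2 t} + 2 A B e^{t} e^{x} + A e^{t}
This must equal f(x, t) identically; expanded, f = 8 e^{2 t} + 4 e^{t} e^{x} - 2 e^{t}.
Matching coefficients of the independent functions:
  [e^{t} e^{x}]:  2 A B = 4
  [e^{t}]:  A = -2
  [e^{2 t}]:  2 A^{2} = 8
Solving: A = -2, B = -1.
Check against the point condition:
  u(0, 0) = -3  ⟹  A + B = -3  ✓
Hence u(x, t) = - 2 e^{t} - e^{x}.

Answer: u(x, t) = - 2 e^{t} - e^{x}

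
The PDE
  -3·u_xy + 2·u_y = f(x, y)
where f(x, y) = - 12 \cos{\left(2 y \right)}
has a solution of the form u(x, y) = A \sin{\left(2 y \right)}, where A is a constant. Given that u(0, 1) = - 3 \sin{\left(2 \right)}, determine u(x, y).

Answer: u(x, y) = - 3 \sin{\left(2 y \right)}

Derivation:
Substitute the ansatz u = A \sin{\left(2 y \right)} into the left-hand side.
Derivatives of the ansatz:
  u_xy = 0
  u_y = 2 A \cos{\left(2 y \right)}
Term by term:
  -3·u_xy = 0
  2·u_y = 4 A \cos{\left(2 y \right)}
So the left-hand side equals
  4 A \cos{\left(2 y \right)}
This must equal f(x, y) = - 12 \cos{\left(2 y \right)} identically.
Matching coefficients of the independent functions:
  [\cos{\left(2 y \right)}]:  4 A = -12
Solving: A = -3.
Check against the point condition:
  u(0, 1) = - 3 \sin{\left(2 \right)}  ⟹  A \sin{\left(2 \right)} = - 3 \sin{\left(2 \right)}  ✓
Hence u(x, y) = - 3 \sin{\left(2 y \right)}.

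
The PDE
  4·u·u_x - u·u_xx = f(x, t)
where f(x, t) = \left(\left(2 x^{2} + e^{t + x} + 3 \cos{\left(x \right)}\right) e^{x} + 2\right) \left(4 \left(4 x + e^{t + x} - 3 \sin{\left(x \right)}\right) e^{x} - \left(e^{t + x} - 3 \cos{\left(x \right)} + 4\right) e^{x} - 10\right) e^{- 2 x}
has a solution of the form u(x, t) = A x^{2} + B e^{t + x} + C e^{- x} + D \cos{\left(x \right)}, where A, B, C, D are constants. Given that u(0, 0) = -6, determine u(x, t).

Substitute the ansatz u = A x^{2} + B e^{t + x} + C e^{- x} + D \cos{\left(x \right)} into the left-hand side.
Derivatives of the ansatz:
  u_x = 2 A x + B e^{t} e^{x} - C e^{- x} - D \sin{\left(x \right)}
  u_xx = 2 A + B e^{t} e^{x} + C e^{- x} - D \cos{\left(x \right)}
Term by term:
  4·u·u_x = 8 A^{2} x^{3} + 4 A B x^{2} e^{t} e^{x} + 8 A B x e^{t} e^{x} - 4 A C x^{2} e^{- x} + 8 A C x e^{- x} - 4 A D x^{2} \sin{\left(x \right)} + 8 A D x \cos{\left(x \right)} + 4 B^{2} e^{2 t} e^{2 x} - 4 B D e^{t} e^{x} \sin{\left(x \right)} + 4 B D e^{t} e^{x} \cos{\left(x \right)} - 4 C^{2} e^{- 2 x} - 4 C D e^{- x} \sin{\left(x \right)} - 4 C D e^{- x} \cos{\left(x \right)} - 4 D^{2} \sin{\left(x \right)} \cos{\left(x \right)}
  -u·u_xx = - 2 A^{2} x^{2} - A B x^{2} e^{t} e^{x} - 2 A B e^{t} e^{x} - A C x^{2} e^{- x} - 2 A C e^{- x} + A D x^{2} \cos{\left(x \right)} - 2 A D \cos{\left(x \right)} - B^{2} e^{2 t} e^{2 x} - 2 B C e^{t} - C^{2} e^{- 2 x} + D^{2} \cos^{2}{\left(x \right)}
So the left-hand side equals
  8 A^{2} x^{3} - 2 A^{2} x^{2} + 3 A B x^{2} e^{t} e^{x} + 8 A B x e^{t} e^{x} - 2 A B e^{t} e^{x} - 5 A C x^{2} e^{- x} + 8 A C x e^{- x} - 2 A C e^{- x} - 4 A D x^{2} \sin{\left(x \right)} + A D x^{2} \cos{\left(x \right)} + 8 A D x \cos{\left(x \right)} - 2 A D \cos{\left(x \right)} + 3 B^{2} e^{2 t} e^{2 x} - 2 B C e^{t} - 4 B D e^{t} e^{x} \sin{\left(x \right)} + 4 B D e^{t} e^{x} \cos{\left(x \right)} - 5 C^{2} e^{- 2 x} - 4 C D e^{- x} \sin{\left(x \right)} - 4 C D e^{- x} \cos{\left(x \right)} - 4 D^{2} \sin{\left(x \right)} \cos{\left(x \right)} + D^{2} \cos^{2}{\left(x \right)}
This must equal f(x, t) identically; expanded, f = 32 x^{3} + 6 x^{2} e^{t} e^{x} - 24 x^{2} \sin{\left(x \right)} + 6 x^{2} \cos{\left(x \right)} - 8 x^{2} - 20 x^{2} e^{- x} + 16 x e^{t} e^{x} + 48 x \cos{\left(x \right)} + 32 x e^{- x} + 3 e^{2 t} e^{2 x} - 12 e^{t} e^{x} \sin{\left(x \right)} + 12 e^{t} e^{x} \cos{\left(x \right)} - 4 e^{t} e^{x} - 4 e^{t} - 36 \sin{\left(x \right)} \cos{\left(x \right)} + 9 \cos^{2}{\left(x \right)} - 12 \cos{\left(x \right)} - 24 e^{- x} \sin{\left(x \right)} - 24 e^{- x} \cos{\left(x \right)} - 8 e^{- x} - 20 e^{- 2 x}.
Matching coefficients of the independent functions:
(each divided by its leading coefficient; functions giving the same equation are listed together)
  [x^{2}, x^{3}]:  A^{2} - 4 = 0
  [x e^{- x}, x^{2} e^{- x}, e^{- x}]:  A C - 4 = 0
  [x \cos{\left(x \right)}, x^{2} \sin{\left(x \right)}, x^{2} \cos{\left(x \right)}, …]:  A D - 6 = 0
  [e^{t} e^{x}, x e^{t} e^{x}, x^{2} e^{t} e^{x}]:  A B - 2 = 0
  [e^{2 t} e^{2 x}]:  B^{2} - 1 = 0
  [e^{- x} \sin{\left(x \right)}, e^{- x} \cos{\left(x \right)}]:  C D - 6 = 0
  [\sin{\left(x \right)} \cos{\left(x \right)}, \cos^{2}{\left(x \right)}]:  D^{2} - 9 = 0
  [e^{t} e^{x} \sin{\left(x \right)}, e^{t} e^{x} \cos{\left(x \right)}]:  B D - 3 = 0
  [e^{t}]:  B C - 2 = 0
  [e^{- 2 x}]:  C^{2} - 4 = 0
These equations do not fix every constant; impose the point condition(s):
  u(0, 0) = -6  ⟹  B + C + D = -6
Solving the combined system: A = -2, B = -1, C = -2, D = -3.
Hence u(x, t) = - 2 x^{2} - e^{t + x} - 3 \cos{\left(x \right)} - 2 e^{- x}.

Answer: u(x, t) = - 2 x^{2} - e^{t + x} - 3 \cos{\left(x \right)} - 2 e^{- x}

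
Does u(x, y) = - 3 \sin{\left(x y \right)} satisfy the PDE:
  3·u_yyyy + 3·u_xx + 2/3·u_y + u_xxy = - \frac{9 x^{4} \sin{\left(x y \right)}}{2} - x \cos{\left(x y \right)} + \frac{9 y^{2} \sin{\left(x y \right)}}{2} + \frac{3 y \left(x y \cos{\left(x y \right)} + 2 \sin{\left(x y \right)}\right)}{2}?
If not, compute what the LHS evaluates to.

Evaluate each term of the left-hand side for u = - 3 \sin{\left(x y \right)}.
Derivatives:
  u_yyyy = - 3 x^{4} \sin{\left(x y \right)}
  u_xx = 3 y^{2} \sin{\left(x y \right)}
  u_y = - 3 x \cos{\left(x y \right)}
  u_xxy = 3 x y^{2} \cos{\left(x y \right)} + 6 y \sin{\left(x y \right)}
Terms:
  3·u_yyyy = - 9 x^{4} \sin{\left(x y \right)}
  3·u_xx = 9 y^{2} \sin{\left(x y \right)}
  2/3·u_y = - 2 x \cos{\left(x y \right)}
  u_xxy = 3 y \left(x y \cos{\left(x y \right)} + 2 \sin{\left(x y \right)}\right)
Sum: LHS = - 9 x^{4} \sin{\left(x y \right)} - 2 x \cos{\left(x y \right)} + 9 y^{2} \sin{\left(x y \right)} + 3 y \left(x y \cos{\left(x y \right)} + 2 \sin{\left(x y \right)}\right)
Given right-hand side: - \frac{9 x^{4} \sin{\left(x y \right)}}{2} - x \cos{\left(x y \right)} + \frac{9 y^{2} \sin{\left(x y \right)}}{2} + \frac{3 y \left(x y \cos{\left(x y \right)} + 2 \sin{\left(x y \right)}\right)}{2}. Difference LHS − RHS = - \frac{9 x^{4} \sin{\left(x y \right)}}{2} - x \cos{\left(x y \right)} + \frac{9 y^{2} \sin{\left(x y \right)}}{2} + \frac{3 y \left(x y \cos{\left(x y \right)} + 2 \sin{\left(x y \right)}\right)}{2} ≠ 0, so u is not a solution.

Answer: No, the LHS evaluates to - 9 x^{4} \sin{\left(x y \right)} - 2 x \cos{\left(x y \right)} + 9 y^{2} \sin{\left(x y \right)} + 3 y \left(x y \cos{\left(x y \right)} + 2 \sin{\left(x y \right)}\right)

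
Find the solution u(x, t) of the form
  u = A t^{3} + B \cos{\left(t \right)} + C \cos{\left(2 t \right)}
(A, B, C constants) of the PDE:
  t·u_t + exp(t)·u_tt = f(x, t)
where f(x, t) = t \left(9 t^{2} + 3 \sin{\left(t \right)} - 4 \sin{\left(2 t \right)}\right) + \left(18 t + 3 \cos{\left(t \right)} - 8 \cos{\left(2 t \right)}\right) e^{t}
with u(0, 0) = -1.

Substitute the ansatz u = A t^{3} + B \cos{\left(t \right)} + C \cos{\left(2 t \right)} into the left-hand side.
Derivatives of the ansatz:
  u_t = 3 A t^{2} - B \sin{\left(t \right)} - 2 C \sin{\left(2 t \right)}
  u_tt = 6 A t - B \cos{\left(t \right)} - 4 C \cos{\left(2 t \right)}
Term by term:
  t·u_t = 3 A t^{3} - B t \sin{\left(t \right)} - 2 C t \sin{\left(2 t \right)}
  exp(t)·u_tt = 6 A t e^{t} - B e^{t} \cos{\left(t \right)} - 4 C e^{t} \cos{\left(2 t \right)}
So the left-hand side equals
  3 A t^{3} + 6 A t e^{t} - B t \sin{\left(t \right)} - B e^{t} \cos{\left(t \right)} - 2 C t \sin{\left(2 t \right)} - 4 C e^{t} \cos{\left(2 t \right)}
This must equal f(x, t) identically; expanded, f = 9 t^{3} + 18 t e^{t} + 3 t \sin{\left(t \right)} - 4 t \sin{\left(2 t \right)} + 3 e^{t} \cos{\left(t \right)} - 8 e^{t} \cos{\left(2 t \right)}.
Matching coefficients of the independent functions:
  [t^{3}]:  3 A = 9
  [t e^{t}]:  6 A = 18
  [t \sin{\left(t \right)}, e^{t} \cos{\left(t \right)}]:  - B = 3
  [t \sin{\left(2 t \right)}]:  - 2 C = -4
  [e^{t} \cos{\left(2 t \right)}]:  - 4 C = -8
Solving: A = 3, B = -3, C = 2.
Check against the point condition:
  u(0, 0) = -1  ⟹  B + C = -1  ✓
Hence u(x, t) = 3 t^{3} - 3 \cos{\left(t \right)} + 2 \cos{\left(2 t \right)}.

Answer: u(x, t) = 3 t^{3} - 3 \cos{\left(t \right)} + 2 \cos{\left(2 t \right)}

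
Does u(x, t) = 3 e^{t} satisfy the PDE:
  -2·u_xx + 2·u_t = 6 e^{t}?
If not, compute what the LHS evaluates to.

Evaluate each term of the left-hand side for u = 3 e^{t}.
Derivatives:
  u_xx = 0
  u_t = 3 e^{t}
Terms:
  -2·u_xx = 0
  2·u_t = 6 e^{t}
Sum: LHS = 6 e^{t}
This is exactly the given right-hand side, so u is a solution.

Answer: Yes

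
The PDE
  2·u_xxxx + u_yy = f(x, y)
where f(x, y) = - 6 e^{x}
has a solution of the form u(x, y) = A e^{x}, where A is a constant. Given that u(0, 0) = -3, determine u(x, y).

Substitute the ansatz u = A e^{x} into the left-hand side.
Derivatives of the ansatz:
  u_xxxx = A e^{x}
  u_yy = 0
Term by term:
  2·u_xxxx = 2 A e^{x}
  u_yy = 0
So the left-hand side equals
  2 A e^{x}
This must equal f(x, y) = - 6 e^{x} identically.
Matching coefficients of the independent functions:
  [e^{x}]:  2 A = -6
Solving: A = -3.
Check against the point condition:
  u(0, 0) = -3  ⟹  A = -3  ✓
Hence u(x, y) = - 3 e^{x}.

Answer: u(x, y) = - 3 e^{x}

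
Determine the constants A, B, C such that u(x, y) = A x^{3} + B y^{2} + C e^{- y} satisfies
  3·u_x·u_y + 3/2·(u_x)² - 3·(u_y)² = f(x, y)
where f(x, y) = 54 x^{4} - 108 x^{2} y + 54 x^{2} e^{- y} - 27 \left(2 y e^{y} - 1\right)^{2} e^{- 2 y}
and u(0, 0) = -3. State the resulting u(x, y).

Answer: u(x, y) = 2 x^{3} - 3 y^{2} - 3 e^{- y}

Derivation:
Substitute the ansatz u = A x^{3} + B y^{2} + C e^{- y} into the left-hand side.
Derivatives of the ansatz:
  u_x = 3 A x^{2}
  u_y = 2 B y - C e^{- y}
Term by term:
  3·u_x·u_y = 18 A B x^{2} y - 9 A C x^{2} e^{- y}
  3/2·(u_x)² = \frac{27 A^{2} x^{4}}{2}
  -3·(u_y)² = - 12 B^{2} y^{2} + 12 B C y e^{- y} - 3 C^{2} e^{- 2 y}
So the left-hand side equals
  \frac{27 A^{2} x^{4}}{2} + 18 A B x^{2} y - 9 A C x^{2} e^{- y} - 12 B^{2} y^{2} + 12 B C y e^{- y} - 3 C^{2} e^{- 2 y}
This must equal f(x, y) identically; expanded, f = 54 x^{4} - 108 x^{2} y + 54 x^{2} e^{- y} - 108 y^{2} + 108 y e^{- y} - 27 e^{- 2 y}.
Matching coefficients of the independent functions:
  [x^{4}]:  \frac{27 A^{2}}{2} = 54
  [y^{2}]:  - 12 B^{2} = -108
  [x^{2} y]:  18 A B = -108
  [x^{2} e^{- y}]:  - 9 A C = 54
  [y e^{- y}]:  12 B C = 108
  [e^{- 2 y}]:  - 3 C^{2} = -27
These equations allow (A, B, C) = (-2, 3, 3) or (2, -3, -3).
Impose the point condition(s):
  u(0, 0) = -3  ⟹  C = -3
Only A = 2, B = -3, C = -3 satisfies everything.
Hence u(x, y) = 2 x^{3} - 3 y^{2} - 3 e^{- y}.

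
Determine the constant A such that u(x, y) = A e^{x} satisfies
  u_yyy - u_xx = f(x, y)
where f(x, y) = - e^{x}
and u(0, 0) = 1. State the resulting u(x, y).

Substitute the ansatz u = A e^{x} into the left-hand side.
Derivatives of the ansatz:
  u_yyy = 0
  u_xx = A e^{x}
Term by term:
  u_yyy = 0
  -u_xx = - A e^{x}
So the left-hand side equals
  - A e^{x}
This must equal f(x, y) = - e^{x} identically.
Matching coefficients of the independent functions:
  [e^{x}]:  - A = -1
Solving: A = 1.
Check against the point condition:
  u(0, 0) = 1  ⟹  A = 1  ✓
Hence u(x, y) = e^{x}.

Answer: u(x, y) = e^{x}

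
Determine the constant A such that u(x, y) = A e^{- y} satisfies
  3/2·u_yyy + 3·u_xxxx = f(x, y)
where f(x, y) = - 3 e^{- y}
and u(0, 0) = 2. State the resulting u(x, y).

Answer: u(x, y) = 2 e^{- y}

Derivation:
Substitute the ansatz u = A e^{- y} into the left-hand side.
Derivatives of the ansatz:
  u_yyy = - A e^{- y}
  u_xxxx = 0
Term by term:
  3/2·u_yyy = - \frac{3 A e^{- y}}{2}
  3·u_xxxx = 0
So the left-hand side equals
  - \frac{3 A e^{- y}}{2}
This must equal f(x, y) = - 3 e^{- y} identically.
Matching coefficients of the independent functions:
  [e^{- y}]:  - \frac{3 A}{2} = -3
Solving: A = 2.
Check against the point condition:
  u(0, 0) = 2  ⟹  A = 2  ✓
Hence u(x, y) = 2 e^{- y}.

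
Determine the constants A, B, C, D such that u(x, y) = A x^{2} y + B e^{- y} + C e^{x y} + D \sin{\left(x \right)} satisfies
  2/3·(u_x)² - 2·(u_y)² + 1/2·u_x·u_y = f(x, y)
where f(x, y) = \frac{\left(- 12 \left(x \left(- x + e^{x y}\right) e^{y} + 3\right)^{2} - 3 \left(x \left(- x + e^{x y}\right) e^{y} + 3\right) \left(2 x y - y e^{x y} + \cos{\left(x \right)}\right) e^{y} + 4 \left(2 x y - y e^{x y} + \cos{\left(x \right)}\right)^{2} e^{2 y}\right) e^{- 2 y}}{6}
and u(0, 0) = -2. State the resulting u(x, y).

Substitute the ansatz u = A x^{2} y + B e^{- y} + C e^{x y} + D \sin{\left(x \right)} into the left-hand side.
Derivatives of the ansatz:
  u_x = 2 A x y + C y e^{x y} + D \cos{\left(x \right)}
  u_y = A x^{2} - B e^{- y} + C x e^{x y}
Term by term:
  2/3·(u_x)² = \frac{8 A^{2} x^{2} y^{2}}{3} + \frac{8 A C x y^{2} e^{x y}}{3} + \frac{8 A D x y \cos{\left(x \right)}}{3} + \frac{2 C^{2} y^{2} e^{2 x y}}{3} + \frac{4 C D y e^{x y} \cos{\left(x \right)}}{3} + \frac{2 D^{2} \cos^{2}{\left(x \right)}}{3}
  -2·(u_y)² = - 2 A^{2} x^{4} + 4 A B x^{2} e^{- y} - 4 A C x^{3} e^{x y} - 2 B^{2} e^{- 2 y} + 4 B C x e^{- y} e^{x y} - 2 C^{2} x^{2} e^{2 x y}
  1/2·u_x·u_y = A^{2} x^{3} y - A B x y e^{- y} + \frac{3 A C x^{2} y e^{x y}}{2} + \frac{A D x^{2} \cos{\left(x \right)}}{2} - \frac{B C y e^{- y} e^{x y}}{2} - \frac{B D e^{- y} \cos{\left(x \right)}}{2} + \frac{C^{2} x y e^{2 x y}}{2} + \frac{C D x e^{x y} \cos{\left(x \right)}}{2}
So the left-hand side equals
  - 2 A^{2} x^{4} + A^{2} x^{3} y + \frac{8 A^{2} x^{2} y^{2}}{3} + 4 A B x^{2} e^{- y} - A B x y e^{- y} - 4 A C x^{3} e^{x y} + \frac{3 A C x^{2} y e^{x y}}{2} + \frac{8 A C x y^{2} e^{x y}}{3} + \frac{A D x^{2} \cos{\left(x \right)}}{2} + \frac{8 A D x y \cos{\left(x \right)}}{3} - 2 B^{2} e^{- 2 y} + 4 B C x e^{- y} e^{x y} - \frac{B C y e^{- y} e^{x y}}{2} - \frac{B D e^{- y} \cos{\left(x \right)}}{2} - 2 C^{2} x^{2} e^{2 x y} + \frac{C^{2} x y e^{2 x y}}{2} + \frac{2 C^{2} y^{2} e^{2 x y}}{3} + \frac{C D x e^{x y} \cos{\left(x \right)}}{2} + \frac{4 C D y e^{x y} \cos{\left(x \right)}}{3} + \frac{2 D^{2} \cos^{2}{\left(x \right)}}{3}
This must equal f(x, y) identically; expanded, f = - 2 x^{4} + x^{3} y + 4 x^{3} e^{x y} + \frac{8 x^{2} y^{2}}{3} - \frac{3 x^{2} y e^{x y}}{2} - 2 x^{2} e^{2 x y} + \frac{x^{2} \cos{\left(x \right)}}{2} + 12 x^{2} e^{- y} - \frac{8 x y^{2} e^{x y}}{3} + \frac{x y e^{2 x y}}{2} + \frac{8 x y \cos{\left(x \right)}}{3} - 3 x y e^{- y} - \frac{x e^{x y} \cos{\left(x \right)}}{2} - 12 x e^{- y} e^{x y} + \frac{2 y^{2} e^{2 x y}}{3} - \frac{4 y e^{x y} \cos{\left(x \right)}}{3} + \frac{3 y e^{- y} e^{x y}}{2} + \frac{2 \cos^{2}{\left(x \right)}}{3} - \frac{3 e^{- y} \cos{\left(x \right)}}{2} - 18 e^{- 2 y}.
Matching coefficients of the independent functions:
(each divided by its leading coefficient; functions giving the same equation are listed together)
  [x^{4}, x^{2} y^{2}, x^{3} y]:  A^{2} - 1 = 0
  [x^{2} e^{- y}, x y e^{- y}]:  A B - 3 = 0
  [x^{2} e^{2 x y}, y^{2} e^{2 x y}, x y e^{2 x y}]:  C^{2} - 1 = 0
  [x^{2} \cos{\left(x \right)}, x y \cos{\left(x \right)}]:  A D - 1 = 0
  [x^{3} e^{x y}, x y^{2} e^{x y}, x^{2} y e^{x y}]:  A C + 1 = 0
  [e^{- y} \cos{\left(x \right)}]:  B D - 3 = 0
  [x e^{- y} e^{x y}, y e^{- y} e^{x y}]:  B C + 3 = 0
  [x e^{x y} \cos{\left(x \right)}, y e^{x y} \cos{\left(x \right)}]:  C D + 1 = 0
  [e^{- 2 y}]:  B^{2} - 9 = 0
  [\cos^{2}{\left(x \right)}]:  D^{2} - 1 = 0
These equations allow (A, B, C, D) = (-1, -3, 1, -1) or (1, 3, -1, 1).
Impose the point condition(s):
  u(0, 0) = -2  ⟹  B + C = -2
Only A = -1, B = -3, C = 1, D = -1 satisfies everything.
Hence u(x, y) = - x^{2} y + e^{x y} - \sin{\left(x \right)} - 3 e^{- y}.

Answer: u(x, y) = - x^{2} y + e^{x y} - \sin{\left(x \right)} - 3 e^{- y}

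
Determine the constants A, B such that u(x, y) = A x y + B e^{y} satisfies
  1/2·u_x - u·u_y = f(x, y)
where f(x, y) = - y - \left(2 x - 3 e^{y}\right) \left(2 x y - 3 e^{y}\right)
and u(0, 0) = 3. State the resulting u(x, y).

Substitute the ansatz u = A x y + B e^{y} into the left-hand side.
Derivatives of the ansatz:
  u_x = A y
  u_y = A x + B e^{y}
Term by term:
  1/2·u_x = \frac{A y}{2}
  -u·u_y = - A^{2} x^{2} y - A B x y e^{y} - A B x e^{y} - B^{2} e^{2 y}
So the left-hand side equals
  - A^{2} x^{2} y - A B x y e^{y} - A B x e^{y} + \frac{A y}{2} - B^{2} e^{2 y}
This must equal f(x, y) identically; expanded, f = - 4 x^{2} y + 6 x y e^{y} + 6 x e^{y} - y - 9 e^{2 y}.
Matching coefficients of the independent functions:
  [y]:  \frac{A}{2} = -1
  [x e^{y}, x y e^{y}]:  - A B = 6
  [x^{2} y]:  - A^{2} = -4
  [e^{2 y}]:  - B^{2} = -9
Solving: A = -2, B = 3.
Check against the point condition:
  u(0, 0) = 3  ⟹  B = 3  ✓
Hence u(x, y) = - 2 x y + 3 e^{y}.

Answer: u(x, y) = - 2 x y + 3 e^{y}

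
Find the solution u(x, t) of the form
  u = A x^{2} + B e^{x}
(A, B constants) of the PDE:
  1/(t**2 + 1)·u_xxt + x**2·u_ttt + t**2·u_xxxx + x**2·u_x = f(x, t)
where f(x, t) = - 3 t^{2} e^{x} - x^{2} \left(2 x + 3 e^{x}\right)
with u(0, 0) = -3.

Substitute the ansatz u = A x^{2} + B e^{x} into the left-hand side.
Derivatives of the ansatz:
  u_xxt = 0
  u_ttt = 0
  u_xxxx = B e^{x}
  u_x = 2 A x + B e^{x}
Term by term:
  1/(t**2 + 1)·u_xxt = 0
  x**2·u_ttt = 0
  t**2·u_xxxx = B t^{2} e^{x}
  x**2·u_x = 2 A x^{3} + B x^{2} e^{x}
So the left-hand side equals
  2 A x^{3} + B t^{2} e^{x} + B x^{2} e^{x}
This must equal f(x, t) identically; expanded, f = - 3 t^{2} e^{x} - 2 x^{3} - 3 x^{2} e^{x}.
Matching coefficients of the independent functions:
  [x^{3}]:  2 A = -2
  [t^{2} e^{x}, x^{2} e^{x}]:  B = -3
Solving: A = -1, B = -3.
Check against the point condition:
  u(0, 0) = -3  ⟹  B = -3  ✓
Hence u(x, t) = - x^{2} - 3 e^{x}.

Answer: u(x, t) = - x^{2} - 3 e^{x}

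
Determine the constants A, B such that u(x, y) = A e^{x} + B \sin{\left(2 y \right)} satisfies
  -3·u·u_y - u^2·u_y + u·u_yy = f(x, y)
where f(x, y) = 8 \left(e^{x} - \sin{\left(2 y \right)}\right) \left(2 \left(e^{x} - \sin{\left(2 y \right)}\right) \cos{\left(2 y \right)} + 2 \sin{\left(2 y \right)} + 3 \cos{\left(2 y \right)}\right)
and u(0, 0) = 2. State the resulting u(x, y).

Answer: u(x, y) = 2 e^{x} - 2 \sin{\left(2 y \right)}

Derivation:
Substitute the ansatz u = A e^{x} + B \sin{\left(2 y \right)} into the left-hand side.
Derivatives of the ansatz:
  u_y = 2 B \cos{\left(2 y \right)}
  u_yy = - 4 B \sin{\left(2 y \right)}
Term by term:
  -3·u·u_y = - 6 A B e^{x} \cos{\left(2 y \right)} - 6 B^{2} \sin{\left(2 y \right)} \cos{\left(2 y \right)}
  -u^2·u_y = - 2 A^{2} B e^{2 x} \cos{\left(2 y \right)} - 4 A B^{2} e^{x} \sin{\left(2 y \right)} \cos{\left(2 y \right)} - 2 B^{3} \sin^{2}{\left(2 y \right)} \cos{\left(2 y \right)}
  u·u_yy = - 4 A B e^{x} \sin{\left(2 y \right)} - 4 B^{2} \sin^{2}{\left(2 y \right)}
So the left-hand side equals
  - 2 A^{2} B e^{2 x} \cos{\left(2 y \right)} - 4 A B^{2} e^{x} \sin{\left(2 y \right)} \cos{\left(2 y \right)} - 4 A B e^{x} \sin{\left(2 y \right)} - 6 A B e^{x} \cos{\left(2 y \right)} - 2 B^{3} \sin^{2}{\left(2 y \right)} \cos{\left(2 y \right)} - 4 B^{2} \sin^{2}{\left(2 y \right)} - 6 B^{2} \sin{\left(2 y \right)} \cos{\left(2 y \right)}
This must equal f(x, y) identically; expanded, f = 16 e^{2 x} \cos{\left(2 y \right)} - 32 e^{x} \sin{\left(2 y \right)} \cos{\left(2 y \right)} + 16 e^{x} \sin{\left(2 y \right)} + 24 e^{x} \cos{\left(2 y \right)} + 16 \sin^{2}{\left(2 y \right)} \cos{\left(2 y \right)} - 16 \sin^{2}{\left(2 y \right)} - 24 \sin{\left(2 y \right)} \cos{\left(2 y \right)}.
Matching coefficients of the independent functions:
  [e^{x} \sin{\left(2 y \right)}]:  - 4 A B = 16
  [e^{x} \cos{\left(2 y \right)}]:  - 6 A B = 24
  [e^{2 x} \cos{\left(2 y \right)}]:  - 2 A^{2} B = 16
  [\sin{\left(2 y \right)} \cos{\left(2 y \right)}]:  - 6 B^{2} = -24
  [\sin^{2}{\left(2 y \right)} \cos{\left(2 y \right)}]:  - 2 B^{3} = 16
  [e^{x} \sin{\left(2 y \right)} \cos{\left(2 y \right)}]:  - 4 A B^{2} = -32
  [\sin^{2}{\left(2 y \right)}]:  - 4 B^{2} = -16
Solving: A = 2, B = -2.
Check against the point condition:
  u(0, 0) = 2  ⟹  A = 2  ✓
Hence u(x, y) = 2 e^{x} - 2 \sin{\left(2 y \right)}.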